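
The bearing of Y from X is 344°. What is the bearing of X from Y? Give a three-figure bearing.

Back-bearing = 344° − 180° = 164°.

164°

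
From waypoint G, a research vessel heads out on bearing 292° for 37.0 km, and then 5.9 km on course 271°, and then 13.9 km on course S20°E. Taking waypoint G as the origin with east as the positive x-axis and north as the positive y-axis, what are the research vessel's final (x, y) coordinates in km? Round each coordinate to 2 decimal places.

Leg 1 (292°, 37.0 km): east 37.0 sin 292° = -34.31, north 37.0 cos 292° = 13.86
Leg 2 (271°, 5.9 km): east 5.9 sin 271° = -5.90, north 5.9 cos 271° = 0.10
Leg 3 (S20°E, 13.9 km): east 13.9 sin 160° = 4.75, north 13.9 cos 160° = -13.06
Summing: -35.45 km east, 0.90 km north → (-35.45, 0.90).

(-35.45, 0.90)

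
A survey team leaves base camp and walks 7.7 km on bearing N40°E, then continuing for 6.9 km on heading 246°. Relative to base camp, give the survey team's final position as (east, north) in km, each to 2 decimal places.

Leg 1 (N40°E, 7.7 km): east 7.7 sin 40° = 4.95, north 7.7 cos 40° = 5.90
Leg 2 (246°, 6.9 km): east 6.9 sin 246° = -6.30, north 6.9 cos 246° = -2.81
Summing: -1.35 km east, 3.09 km north → (-1.35, 3.09).

(-1.35, 3.09)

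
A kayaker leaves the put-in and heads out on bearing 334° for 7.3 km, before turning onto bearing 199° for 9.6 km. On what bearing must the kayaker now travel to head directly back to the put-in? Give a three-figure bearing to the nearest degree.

068°

Leg 1 (334°, 7.3 km): east 7.3 sin 334° = -3.20, north 7.3 cos 334° = 6.56
Leg 2 (199°, 9.6 km): east 9.6 sin 199° = -3.13, north 9.6 cos 199° = -9.08
Net displacement: -6.33 east, -2.52 north. Direction back to start is (6.33, 2.52): bearing = atan2(6.33, 2.52) mod 360° = 68.31° ≈ 068°.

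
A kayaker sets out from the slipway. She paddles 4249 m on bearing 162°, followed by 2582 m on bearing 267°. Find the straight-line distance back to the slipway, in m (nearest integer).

4364 m

Leg 1 (162°, 4249 m): east 4249 sin 162° = 1313.01, north 4249 cos 162° = -4041.04
Leg 2 (267°, 2582 m): east 2582 sin 267° = -2578.46, north 2582 cos 267° = -135.13
Net: -1265.45 east, -4176.17 north. Distance = √((-1265.45)² + (-4176.17)²) = 4363.687 m.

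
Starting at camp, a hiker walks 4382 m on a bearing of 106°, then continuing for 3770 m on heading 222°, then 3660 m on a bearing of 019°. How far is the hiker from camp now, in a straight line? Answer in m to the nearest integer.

2933 m

Leg 1 (106°, 4382 m): east 4382 sin 106° = 4212.25, north 4382 cos 106° = -1207.84
Leg 2 (222°, 3770 m): east 3770 sin 222° = -2522.62, north 3770 cos 222° = -2801.66
Leg 3 (019°, 3660 m): east 3660 sin 19° = 1191.58, north 3660 cos 19° = 3460.60
Net: 2881.21 east, -548.90 north. Distance = √((2881.21)² + (-548.90)²) = 2933.026 m.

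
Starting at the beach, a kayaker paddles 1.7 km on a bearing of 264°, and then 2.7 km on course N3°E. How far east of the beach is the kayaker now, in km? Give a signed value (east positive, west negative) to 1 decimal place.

-1.5 km

Leg 1 (264°, 1.7 km): east 1.7 sin 264° = -1.69, north 1.7 cos 264° = -0.18
Leg 2 (N3°E, 2.7 km): east 2.7 sin 3° = 0.14, north 2.7 cos 3° = 2.70
Net east component: -1.55 km.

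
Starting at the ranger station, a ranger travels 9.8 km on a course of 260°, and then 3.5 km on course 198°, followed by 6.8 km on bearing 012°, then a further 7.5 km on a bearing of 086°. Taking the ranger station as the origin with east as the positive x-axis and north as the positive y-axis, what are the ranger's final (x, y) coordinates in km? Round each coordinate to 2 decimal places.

(-1.84, 2.14)

Leg 1 (260°, 9.8 km): east 9.8 sin 260° = -9.65, north 9.8 cos 260° = -1.70
Leg 2 (198°, 3.5 km): east 3.5 sin 198° = -1.08, north 3.5 cos 198° = -3.33
Leg 3 (012°, 6.8 km): east 6.8 sin 12° = 1.41, north 6.8 cos 12° = 6.65
Leg 4 (086°, 7.5 km): east 7.5 sin 86° = 7.48, north 7.5 cos 86° = 0.52
Summing: -1.84 km east, 2.14 km north → (-1.84, 2.14).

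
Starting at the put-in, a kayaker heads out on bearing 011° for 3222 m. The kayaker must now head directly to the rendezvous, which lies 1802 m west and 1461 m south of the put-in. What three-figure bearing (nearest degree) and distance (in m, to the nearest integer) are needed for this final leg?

Leg 1 (011°, 3222 m): east 3222 sin 11° = 614.79, north 3222 cos 11° = 3162.80
Current position: (614.79, 3162.80). Target: (-1802, -1461). Remaining: Δeast = -2416.79, Δnorth = -4623.80.
Bearing = atan2(-2416.79, -4623.80) mod 360° = 207.60°; distance = √((-2416.79)² + (-4623.80)²) = 5217.318 m.

208°, 5217 m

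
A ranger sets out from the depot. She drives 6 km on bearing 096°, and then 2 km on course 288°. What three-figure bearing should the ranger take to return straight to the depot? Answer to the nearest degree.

Leg 1 (096°, 6 km): east 6 sin 96° = 5.97, north 6 cos 96° = -0.63
Leg 2 (288°, 2 km): east 2 sin 288° = -1.90, north 2 cos 288° = 0.62
Net displacement: 4.07 east, -0.01 north. Direction back to start is (-4.07, 0.01): bearing = atan2(-4.07, 0.01) mod 360° = 270.13° ≈ 270°.

270°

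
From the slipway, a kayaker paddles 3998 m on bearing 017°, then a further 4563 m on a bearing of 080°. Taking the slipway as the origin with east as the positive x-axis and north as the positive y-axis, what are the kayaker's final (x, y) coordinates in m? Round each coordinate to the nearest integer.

Leg 1 (017°, 3998 m): east 3998 sin 17° = 1168.90, north 3998 cos 17° = 3823.31
Leg 2 (080°, 4563 m): east 4563 sin 80° = 4493.68, north 4563 cos 80° = 792.36
Summing: 5662.58 m east, 4615.66 m north → (5663, 4616).

(5663, 4616)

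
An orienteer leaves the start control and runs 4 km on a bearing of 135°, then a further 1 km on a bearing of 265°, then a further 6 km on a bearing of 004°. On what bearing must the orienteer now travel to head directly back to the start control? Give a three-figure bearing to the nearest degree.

Leg 1 (135°, 4 km): east 4 sin 135° = 2.83, north 4 cos 135° = -2.83
Leg 2 (265°, 1 km): east 1 sin 265° = -1.00, north 1 cos 265° = -0.09
Leg 3 (004°, 6 km): east 6 sin 4° = 0.42, north 6 cos 4° = 5.99
Net displacement: 2.25 east, 3.07 north. Direction back to start is (-2.25, -3.07): bearing = atan2(-2.25, -3.07) mod 360° = 216.25° ≈ 216°.

216°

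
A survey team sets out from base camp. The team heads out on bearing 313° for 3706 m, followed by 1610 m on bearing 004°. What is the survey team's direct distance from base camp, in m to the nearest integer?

4882 m

Leg 1 (313°, 3706 m): east 3706 sin 313° = -2710.40, north 3706 cos 313° = 2527.49
Leg 2 (004°, 1610 m): east 1610 sin 4° = 112.31, north 1610 cos 4° = 1606.08
Net: -2598.09 east, 4133.56 north. Distance = √((-2598.09)² + (4133.56)²) = 4882.255 m.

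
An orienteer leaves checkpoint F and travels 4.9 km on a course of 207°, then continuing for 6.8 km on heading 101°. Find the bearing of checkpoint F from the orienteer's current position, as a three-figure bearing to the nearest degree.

322°

Leg 1 (207°, 4.9 km): east 4.9 sin 207° = -2.22, north 4.9 cos 207° = -4.37
Leg 2 (101°, 6.8 km): east 6.8 sin 101° = 6.68, north 6.8 cos 101° = -1.30
Net displacement: 4.45 east, -5.66 north. Direction back to start is (-4.45, 5.66): bearing = atan2(-4.45, 5.66) mod 360° = 321.84° ≈ 322°.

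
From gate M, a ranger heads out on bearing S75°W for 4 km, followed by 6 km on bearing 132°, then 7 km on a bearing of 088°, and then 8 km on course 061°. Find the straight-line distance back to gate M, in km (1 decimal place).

Leg 1 (S75°W, 4 km): east 4 sin 255° = -3.86, north 4 cos 255° = -1.04
Leg 2 (132°, 6 km): east 6 sin 132° = 4.46, north 6 cos 132° = -4.01
Leg 3 (088°, 7 km): east 7 sin 88° = 7.00, north 7 cos 88° = 0.24
Leg 4 (061°, 8 km): east 8 sin 61° = 7.00, north 8 cos 61° = 3.88
Net: 14.59 east, -0.93 north. Distance = √((14.59)² + (-0.93)²) = 14.617 km.

14.6 km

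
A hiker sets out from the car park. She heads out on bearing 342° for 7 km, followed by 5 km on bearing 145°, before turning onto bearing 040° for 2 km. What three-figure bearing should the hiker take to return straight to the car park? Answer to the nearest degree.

206°

Leg 1 (342°, 7 km): east 7 sin 342° = -2.16, north 7 cos 342° = 6.66
Leg 2 (145°, 5 km): east 5 sin 145° = 2.87, north 5 cos 145° = -4.10
Leg 3 (040°, 2 km): east 2 sin 40° = 1.29, north 2 cos 40° = 1.53
Net displacement: 1.99 east, 4.09 north. Direction back to start is (-1.99, -4.09): bearing = atan2(-1.99, -4.09) mod 360° = 205.93° ≈ 206°.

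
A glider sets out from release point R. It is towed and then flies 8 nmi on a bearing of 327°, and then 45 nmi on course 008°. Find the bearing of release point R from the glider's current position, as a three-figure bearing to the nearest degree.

Leg 1 (327°, 8 nmi): east 8 sin 327° = -4.36, north 8 cos 327° = 6.71
Leg 2 (008°, 45 nmi): east 45 sin 8° = 6.26, north 45 cos 8° = 44.56
Net displacement: 1.91 east, 51.27 north. Direction back to start is (-1.91, -51.27): bearing = atan2(-1.91, -51.27) mod 360° = 182.13° ≈ 182°.

182°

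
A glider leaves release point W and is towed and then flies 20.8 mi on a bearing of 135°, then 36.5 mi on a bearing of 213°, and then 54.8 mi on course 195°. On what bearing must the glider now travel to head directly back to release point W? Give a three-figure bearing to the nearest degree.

011°

Leg 1 (135°, 20.8 mi): east 20.8 sin 135° = 14.71, north 20.8 cos 135° = -14.71
Leg 2 (213°, 36.5 mi): east 36.5 sin 213° = -19.88, north 36.5 cos 213° = -30.61
Leg 3 (195°, 54.8 mi): east 54.8 sin 195° = -14.18, north 54.8 cos 195° = -52.93
Net displacement: -19.35 east, -98.25 north. Direction back to start is (19.35, 98.25): bearing = atan2(19.35, 98.25) mod 360° = 11.14° ≈ 011°.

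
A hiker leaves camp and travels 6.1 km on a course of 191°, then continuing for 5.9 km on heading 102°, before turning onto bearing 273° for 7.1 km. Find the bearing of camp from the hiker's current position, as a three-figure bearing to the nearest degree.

020°

Leg 1 (191°, 6.1 km): east 6.1 sin 191° = -1.16, north 6.1 cos 191° = -5.99
Leg 2 (102°, 5.9 km): east 5.9 sin 102° = 5.77, north 5.9 cos 102° = -1.23
Leg 3 (273°, 7.1 km): east 7.1 sin 273° = -7.09, north 7.1 cos 273° = 0.37
Net displacement: -2.48 east, -6.84 north. Direction back to start is (2.48, 6.84): bearing = atan2(2.48, 6.84) mod 360° = 19.94° ≈ 020°.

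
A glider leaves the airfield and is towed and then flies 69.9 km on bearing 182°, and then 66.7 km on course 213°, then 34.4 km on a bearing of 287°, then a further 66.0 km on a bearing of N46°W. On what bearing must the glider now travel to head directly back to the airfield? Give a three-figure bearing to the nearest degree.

Leg 1 (182°, 69.9 km): east 69.9 sin 182° = -2.44, north 69.9 cos 182° = -69.86
Leg 2 (213°, 66.7 km): east 66.7 sin 213° = -36.33, north 66.7 cos 213° = -55.94
Leg 3 (287°, 34.4 km): east 34.4 sin 287° = -32.90, north 34.4 cos 287° = 10.06
Leg 4 (N46°W, 66.0 km): east 66.0 sin 314° = -47.48, north 66.0 cos 314° = 45.85
Net displacement: -119.14 east, -69.89 north. Direction back to start is (119.14, 69.89): bearing = atan2(119.14, 69.89) mod 360° = 59.60° ≈ 060°.

060°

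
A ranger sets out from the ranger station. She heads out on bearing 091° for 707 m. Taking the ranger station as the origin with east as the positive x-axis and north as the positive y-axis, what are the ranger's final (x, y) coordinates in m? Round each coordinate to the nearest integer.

(707, -12)

Leg 1 (091°, 707 m): east 707 sin 91° = 706.89, north 707 cos 91° = -12.34
Summing: 706.89 m east, -12.34 m north → (707, -12).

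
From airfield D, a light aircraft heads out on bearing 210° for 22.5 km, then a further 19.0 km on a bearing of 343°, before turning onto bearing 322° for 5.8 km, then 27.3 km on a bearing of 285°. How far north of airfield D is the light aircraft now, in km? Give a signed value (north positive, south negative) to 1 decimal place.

Leg 1 (210°, 22.5 km): east 22.5 sin 210° = -11.25, north 22.5 cos 210° = -19.49
Leg 2 (343°, 19.0 km): east 19.0 sin 343° = -5.56, north 19.0 cos 343° = 18.17
Leg 3 (322°, 5.8 km): east 5.8 sin 322° = -3.57, north 5.8 cos 322° = 4.57
Leg 4 (285°, 27.3 km): east 27.3 sin 285° = -26.37, north 27.3 cos 285° = 7.07
Net north component: 10.32 km.

10.3 km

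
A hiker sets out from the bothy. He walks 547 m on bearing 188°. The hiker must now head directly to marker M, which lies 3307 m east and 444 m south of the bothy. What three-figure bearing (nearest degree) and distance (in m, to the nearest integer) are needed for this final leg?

088°, 3385 m

Leg 1 (188°, 547 m): east 547 sin 188° = -76.13, north 547 cos 188° = -541.68
Current position: (-76.13, -541.68). Target: (3307, -444). Remaining: Δeast = 3383.13, Δnorth = 97.68.
Bearing = atan2(3383.13, 97.68) mod 360° = 88.35°; distance = √((3383.13)² + (97.68)²) = 3384.537 m.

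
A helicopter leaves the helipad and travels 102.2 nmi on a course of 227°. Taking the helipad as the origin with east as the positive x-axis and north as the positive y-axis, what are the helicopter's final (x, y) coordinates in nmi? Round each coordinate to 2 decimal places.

(-74.74, -69.70)

Leg 1 (227°, 102.2 nmi): east 102.2 sin 227° = -74.74, north 102.2 cos 227° = -69.70
Summing: -74.74 nmi east, -69.70 nmi north → (-74.74, -69.70).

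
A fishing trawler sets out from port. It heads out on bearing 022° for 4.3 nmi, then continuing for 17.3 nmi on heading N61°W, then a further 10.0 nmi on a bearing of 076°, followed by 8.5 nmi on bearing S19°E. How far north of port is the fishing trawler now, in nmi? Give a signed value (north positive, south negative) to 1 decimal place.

6.8 nmi

Leg 1 (022°, 4.3 nmi): east 4.3 sin 22° = 1.61, north 4.3 cos 22° = 3.99
Leg 2 (N61°W, 17.3 nmi): east 17.3 sin 299° = -15.13, north 17.3 cos 299° = 8.39
Leg 3 (076°, 10.0 nmi): east 10.0 sin 76° = 9.70, north 10.0 cos 76° = 2.42
Leg 4 (S19°E, 8.5 nmi): east 8.5 sin 161° = 2.77, north 8.5 cos 161° = -8.04
Net north component: 6.76 nmi.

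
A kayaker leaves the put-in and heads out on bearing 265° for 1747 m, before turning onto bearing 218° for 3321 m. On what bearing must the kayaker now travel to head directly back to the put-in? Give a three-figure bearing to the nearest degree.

054°

Leg 1 (265°, 1747 m): east 1747 sin 265° = -1740.35, north 1747 cos 265° = -152.26
Leg 2 (218°, 3321 m): east 3321 sin 218° = -2044.61, north 3321 cos 218° = -2616.98
Net displacement: -3784.96 east, -2769.24 north. Direction back to start is (3784.96, 2769.24): bearing = atan2(3784.96, 2769.24) mod 360° = 53.81° ≈ 054°.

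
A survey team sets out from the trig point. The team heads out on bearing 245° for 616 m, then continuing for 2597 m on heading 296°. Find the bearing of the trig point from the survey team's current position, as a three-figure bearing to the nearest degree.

Leg 1 (245°, 616 m): east 616 sin 245° = -558.29, north 616 cos 245° = -260.33
Leg 2 (296°, 2597 m): east 2597 sin 296° = -2334.17, north 2597 cos 296° = 1138.45
Net displacement: -2892.45 east, 878.12 north. Direction back to start is (2892.45, -878.12): bearing = atan2(2892.45, -878.12) mod 360° = 106.89° ≈ 107°.

107°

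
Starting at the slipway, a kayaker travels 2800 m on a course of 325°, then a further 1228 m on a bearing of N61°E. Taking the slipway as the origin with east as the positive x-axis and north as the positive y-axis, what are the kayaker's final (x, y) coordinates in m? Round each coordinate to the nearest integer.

Leg 1 (325°, 2800 m): east 2800 sin 325° = -1606.01, north 2800 cos 325° = 2293.63
Leg 2 (N61°E, 1228 m): east 1228 sin 61° = 1074.03, north 1228 cos 61° = 595.35
Summing: -531.98 m east, 2888.97 m north → (-532, 2889).

(-532, 2889)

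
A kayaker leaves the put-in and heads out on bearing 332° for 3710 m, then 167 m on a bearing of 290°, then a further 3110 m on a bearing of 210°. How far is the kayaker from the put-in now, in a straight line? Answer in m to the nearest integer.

3512 m

Leg 1 (332°, 3710 m): east 3710 sin 332° = -1741.74, north 3710 cos 332° = 3275.74
Leg 2 (290°, 167 m): east 167 sin 290° = -156.93, north 167 cos 290° = 57.12
Leg 3 (210°, 3110 m): east 3110 sin 210° = -1555.00, north 3110 cos 210° = -2693.34
Net: -3453.67 east, 639.51 north. Distance = √((-3453.67)² + (639.51)²) = 3512.378 m.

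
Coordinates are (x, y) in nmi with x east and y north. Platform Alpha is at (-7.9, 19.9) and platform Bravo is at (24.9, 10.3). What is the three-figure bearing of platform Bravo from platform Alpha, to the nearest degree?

106°

Δeast = 24.9 − -7.9 = 32.80; Δnorth = 10.3 − 19.9 = -9.60.
Bearing = atan2(Δeast, Δnorth) mod 360° = 106.31° ≈ 106°.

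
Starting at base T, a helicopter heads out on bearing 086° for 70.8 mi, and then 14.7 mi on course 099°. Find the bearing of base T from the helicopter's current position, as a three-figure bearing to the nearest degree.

Leg 1 (086°, 70.8 mi): east 70.8 sin 86° = 70.63, north 70.8 cos 86° = 4.94
Leg 2 (099°, 14.7 mi): east 14.7 sin 99° = 14.52, north 14.7 cos 99° = -2.30
Net displacement: 85.15 east, 2.64 north. Direction back to start is (-85.15, -2.64): bearing = atan2(-85.15, -2.64) mod 360° = 268.22° ≈ 268°.

268°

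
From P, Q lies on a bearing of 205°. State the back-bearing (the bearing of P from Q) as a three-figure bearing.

025°

Back-bearing = 205° − 180° = 025°.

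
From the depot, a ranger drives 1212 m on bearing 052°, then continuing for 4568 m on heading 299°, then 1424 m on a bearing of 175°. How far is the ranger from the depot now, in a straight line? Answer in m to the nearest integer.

3299 m

Leg 1 (052°, 1212 m): east 1212 sin 52° = 955.07, north 1212 cos 52° = 746.18
Leg 2 (299°, 4568 m): east 4568 sin 299° = -3995.26, north 4568 cos 299° = 2214.61
Leg 3 (175°, 1424 m): east 1424 sin 175° = 124.11, north 1424 cos 175° = -1418.58
Net: -2916.08 east, 1542.21 north. Distance = √((-2916.08)² + (1542.21)²) = 3298.782 m.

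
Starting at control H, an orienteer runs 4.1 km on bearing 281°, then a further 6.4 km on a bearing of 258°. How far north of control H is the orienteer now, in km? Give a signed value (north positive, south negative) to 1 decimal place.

Leg 1 (281°, 4.1 km): east 4.1 sin 281° = -4.02, north 4.1 cos 281° = 0.78
Leg 2 (258°, 6.4 km): east 6.4 sin 258° = -6.26, north 6.4 cos 258° = -1.33
Net north component: -0.55 km.

-0.5 km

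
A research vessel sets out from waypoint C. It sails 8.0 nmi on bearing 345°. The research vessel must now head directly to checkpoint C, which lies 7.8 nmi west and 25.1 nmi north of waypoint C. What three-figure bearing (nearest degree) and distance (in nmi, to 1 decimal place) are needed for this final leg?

Leg 1 (345°, 8.0 nmi): east 8.0 sin 345° = -2.07, north 8.0 cos 345° = 7.73
Current position: (-2.07, 7.73). Target: (-7.8, 25.1). Remaining: Δeast = -5.73, Δnorth = 17.37.
Bearing = atan2(-5.73, 17.37) mod 360° = 341.75°; distance = √((-5.73)² + (17.37)²) = 18.293 nmi.

342°, 18.3 nmi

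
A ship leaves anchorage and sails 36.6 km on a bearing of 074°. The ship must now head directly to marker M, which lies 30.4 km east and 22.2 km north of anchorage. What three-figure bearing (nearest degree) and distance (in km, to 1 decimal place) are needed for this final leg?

Leg 1 (074°, 36.6 km): east 36.6 sin 74° = 35.18, north 36.6 cos 74° = 10.09
Current position: (35.18, 10.09). Target: (30.4, 22.2). Remaining: Δeast = -4.78, Δnorth = 12.11.
Bearing = atan2(-4.78, 12.11) mod 360° = 338.45°; distance = √((-4.78)² + (12.11)²) = 13.022 km.

338°, 13.0 km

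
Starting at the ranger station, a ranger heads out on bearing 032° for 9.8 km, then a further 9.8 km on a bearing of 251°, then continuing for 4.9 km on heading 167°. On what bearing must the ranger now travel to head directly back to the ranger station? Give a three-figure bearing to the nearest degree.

097°

Leg 1 (032°, 9.8 km): east 9.8 sin 32° = 5.19, north 9.8 cos 32° = 8.31
Leg 2 (251°, 9.8 km): east 9.8 sin 251° = -9.27, north 9.8 cos 251° = -3.19
Leg 3 (167°, 4.9 km): east 4.9 sin 167° = 1.10, north 4.9 cos 167° = -4.77
Net displacement: -2.97 east, 0.35 north. Direction back to start is (2.97, -0.35): bearing = atan2(2.97, -0.35) mod 360° = 96.64° ≈ 097°.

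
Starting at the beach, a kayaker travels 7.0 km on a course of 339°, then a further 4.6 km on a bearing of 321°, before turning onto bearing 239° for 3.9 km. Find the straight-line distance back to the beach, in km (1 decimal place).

11.9 km

Leg 1 (339°, 7.0 km): east 7.0 sin 339° = -2.51, north 7.0 cos 339° = 6.54
Leg 2 (321°, 4.6 km): east 4.6 sin 321° = -2.89, north 4.6 cos 321° = 3.57
Leg 3 (239°, 3.9 km): east 3.9 sin 239° = -3.34, north 3.9 cos 239° = -2.01
Net: -8.75 east, 8.10 north. Distance = √((-8.75)² + (8.10)²) = 11.922 km.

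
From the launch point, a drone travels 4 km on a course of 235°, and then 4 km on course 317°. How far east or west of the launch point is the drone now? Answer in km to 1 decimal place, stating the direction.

6.0 km west

Leg 1 (235°, 4 km): east 4 sin 235° = -3.28, north 4 cos 235° = -2.29
Leg 2 (317°, 4 km): east 4 sin 317° = -2.73, north 4 cos 317° = 2.93
Net east component: -6.00 km.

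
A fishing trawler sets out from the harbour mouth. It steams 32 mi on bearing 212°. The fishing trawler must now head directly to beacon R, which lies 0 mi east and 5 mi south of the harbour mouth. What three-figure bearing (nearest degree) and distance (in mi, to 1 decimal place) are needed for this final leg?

037°, 27.9 mi

Leg 1 (212°, 32 mi): east 32 sin 212° = -16.96, north 32 cos 212° = -27.14
Current position: (-16.96, -27.14). Target: (0, -5). Remaining: Δeast = 16.96, Δnorth = 22.14.
Bearing = atan2(16.96, 22.14) mod 360° = 37.45°; distance = √((16.96)² + (22.14)²) = 27.886 mi.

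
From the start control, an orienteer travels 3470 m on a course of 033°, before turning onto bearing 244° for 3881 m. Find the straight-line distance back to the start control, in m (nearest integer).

Leg 1 (033°, 3470 m): east 3470 sin 33° = 1889.90, north 3470 cos 33° = 2910.19
Leg 2 (244°, 3881 m): east 3881 sin 244° = -3488.22, north 3881 cos 244° = -1701.32
Net: -1598.32 east, 1208.87 north. Distance = √((-1598.32)² + (1208.87)²) = 2003.995 m.

2004 m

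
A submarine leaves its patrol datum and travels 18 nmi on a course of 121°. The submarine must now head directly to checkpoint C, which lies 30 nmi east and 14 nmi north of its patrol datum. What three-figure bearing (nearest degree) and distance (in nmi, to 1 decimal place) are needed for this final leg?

Leg 1 (121°, 18 nmi): east 18 sin 121° = 15.43, north 18 cos 121° = -9.27
Current position: (15.43, -9.27). Target: (30, 14). Remaining: Δeast = 14.57, Δnorth = 23.27.
Bearing = atan2(14.57, 23.27) mod 360° = 32.05°; distance = √((14.57)² + (23.27)²) = 27.456 nmi.

032°, 27.5 nmi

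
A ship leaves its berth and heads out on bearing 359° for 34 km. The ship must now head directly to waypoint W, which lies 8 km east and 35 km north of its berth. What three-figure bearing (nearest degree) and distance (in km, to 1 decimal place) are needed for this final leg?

Leg 1 (359°, 34 km): east 34 sin 359° = -0.59, north 34 cos 359° = 33.99
Current position: (-0.59, 33.99). Target: (8, 35). Remaining: Δeast = 8.59, Δnorth = 1.01.
Bearing = atan2(8.59, 1.01) mod 360° = 83.33°; distance = √((8.59)² + (1.01)²) = 8.652 km.

083°, 8.7 km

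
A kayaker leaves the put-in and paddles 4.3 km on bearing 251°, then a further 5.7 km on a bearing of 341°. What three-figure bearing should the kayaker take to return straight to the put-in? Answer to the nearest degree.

124°

Leg 1 (251°, 4.3 km): east 4.3 sin 251° = -4.07, north 4.3 cos 251° = -1.40
Leg 2 (341°, 5.7 km): east 5.7 sin 341° = -1.86, north 5.7 cos 341° = 5.39
Net displacement: -5.92 east, 3.99 north. Direction back to start is (5.92, -3.99): bearing = atan2(5.92, -3.99) mod 360° = 123.97° ≈ 124°.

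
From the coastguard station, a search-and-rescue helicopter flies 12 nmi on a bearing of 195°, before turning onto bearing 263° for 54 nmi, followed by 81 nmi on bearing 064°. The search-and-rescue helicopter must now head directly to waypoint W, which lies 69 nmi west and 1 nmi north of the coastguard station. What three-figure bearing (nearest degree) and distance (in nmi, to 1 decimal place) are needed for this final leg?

Leg 1 (195°, 12 nmi): east 12 sin 195° = -3.11, north 12 cos 195° = -11.59
Leg 2 (263°, 54 nmi): east 54 sin 263° = -53.60, north 54 cos 263° = -6.58
Leg 3 (064°, 81 nmi): east 81 sin 64° = 72.80, north 81 cos 64° = 35.51
Current position: (16.10, 17.34). Target: (-69, 1). Remaining: Δeast = -85.10, Δnorth = -16.34.
Bearing = atan2(-85.10, -16.34) mod 360° = 259.13°; distance = √((-85.10)² + (-16.34)²) = 86.653 nmi.

259°, 86.7 nmi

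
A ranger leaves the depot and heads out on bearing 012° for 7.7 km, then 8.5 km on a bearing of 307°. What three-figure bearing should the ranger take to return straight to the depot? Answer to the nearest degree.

158°

Leg 1 (012°, 7.7 km): east 7.7 sin 12° = 1.60, north 7.7 cos 12° = 7.53
Leg 2 (307°, 8.5 km): east 8.5 sin 307° = -6.79, north 8.5 cos 307° = 5.12
Net displacement: -5.19 east, 12.65 north. Direction back to start is (5.19, -12.65): bearing = atan2(5.19, -12.65) mod 360° = 157.70° ≈ 158°.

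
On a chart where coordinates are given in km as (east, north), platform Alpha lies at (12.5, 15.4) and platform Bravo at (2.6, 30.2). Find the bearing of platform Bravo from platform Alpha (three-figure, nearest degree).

Δeast = 2.6 − 12.5 = -9.90; Δnorth = 30.2 − 15.4 = 14.80.
Bearing = atan2(Δeast, Δnorth) mod 360° = 326.22° ≈ 326°.

326°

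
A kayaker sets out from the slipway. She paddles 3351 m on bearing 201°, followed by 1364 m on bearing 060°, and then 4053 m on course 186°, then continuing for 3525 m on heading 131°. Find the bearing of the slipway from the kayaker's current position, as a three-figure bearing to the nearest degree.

346°

Leg 1 (201°, 3351 m): east 3351 sin 201° = -1200.89, north 3351 cos 201° = -3128.43
Leg 2 (060°, 1364 m): east 1364 sin 60° = 1181.26, north 1364 cos 60° = 682.00
Leg 3 (186°, 4053 m): east 4053 sin 186° = -423.65, north 4053 cos 186° = -4030.80
Leg 4 (131°, 3525 m): east 3525 sin 131° = 2660.35, north 3525 cos 131° = -2312.61
Net displacement: 2217.07 east, -8789.83 north. Direction back to start is (-2217.07, 8789.83): bearing = atan2(-2217.07, 8789.83) mod 360° = 345.84° ≈ 346°.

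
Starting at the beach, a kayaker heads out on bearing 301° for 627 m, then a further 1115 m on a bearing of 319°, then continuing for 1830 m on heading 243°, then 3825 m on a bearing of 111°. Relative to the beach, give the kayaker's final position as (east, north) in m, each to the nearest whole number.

Leg 1 (301°, 627 m): east 627 sin 301° = -537.44, north 627 cos 301° = 322.93
Leg 2 (319°, 1115 m): east 1115 sin 319° = -731.51, north 1115 cos 319° = 841.50
Leg 3 (243°, 1830 m): east 1830 sin 243° = -1630.54, north 1830 cos 243° = -830.80
Leg 4 (111°, 3825 m): east 3825 sin 111° = 3570.95, north 3825 cos 111° = -1370.76
Summing: 671.45 m east, -1037.13 m north → (671, -1037).

(671, -1037)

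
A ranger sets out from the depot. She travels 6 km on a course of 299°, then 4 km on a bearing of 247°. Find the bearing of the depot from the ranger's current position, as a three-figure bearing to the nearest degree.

099°

Leg 1 (299°, 6 km): east 6 sin 299° = -5.25, north 6 cos 299° = 2.91
Leg 2 (247°, 4 km): east 4 sin 247° = -3.68, north 4 cos 247° = -1.56
Net displacement: -8.93 east, 1.35 north. Direction back to start is (8.93, -1.35): bearing = atan2(8.93, -1.35) mod 360° = 98.57° ≈ 099°.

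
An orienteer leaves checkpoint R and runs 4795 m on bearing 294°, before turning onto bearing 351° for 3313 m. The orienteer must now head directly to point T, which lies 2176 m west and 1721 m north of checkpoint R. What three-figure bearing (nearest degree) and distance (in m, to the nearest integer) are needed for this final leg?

Leg 1 (294°, 4795 m): east 4795 sin 294° = -4380.45, north 4795 cos 294° = 1950.30
Leg 2 (351°, 3313 m): east 3313 sin 351° = -518.27, north 3313 cos 351° = 3272.21
Current position: (-4898.72, 5222.51). Target: (-2176, 1721). Remaining: Δeast = 2722.72, Δnorth = -3501.51.
Bearing = atan2(2722.72, -3501.51) mod 360° = 142.13°; distance = √((2722.72)² + (-3501.51)²) = 4435.515 m.

142°, 4436 m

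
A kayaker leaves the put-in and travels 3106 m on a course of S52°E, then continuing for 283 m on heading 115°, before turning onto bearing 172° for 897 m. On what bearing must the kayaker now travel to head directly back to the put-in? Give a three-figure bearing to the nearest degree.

316°

Leg 1 (S52°E, 3106 m): east 3106 sin 128° = 2447.56, north 3106 cos 128° = -1912.24
Leg 2 (115°, 283 m): east 283 sin 115° = 256.49, north 283 cos 115° = -119.60
Leg 3 (172°, 897 m): east 897 sin 172° = 124.84, north 897 cos 172° = -888.27
Net displacement: 2828.88 east, -2920.12 north. Direction back to start is (-2828.88, 2920.12): bearing = atan2(-2828.88, 2920.12) mod 360° = 315.91° ≈ 316°.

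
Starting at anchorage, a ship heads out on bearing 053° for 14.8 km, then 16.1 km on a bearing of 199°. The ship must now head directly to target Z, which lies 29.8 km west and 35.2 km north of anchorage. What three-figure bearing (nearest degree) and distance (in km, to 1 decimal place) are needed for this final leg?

319°, 55.2 km

Leg 1 (053°, 14.8 km): east 14.8 sin 53° = 11.82, north 14.8 cos 53° = 8.91
Leg 2 (199°, 16.1 km): east 16.1 sin 199° = -5.24, north 16.1 cos 199° = -15.22
Current position: (6.58, -6.32). Target: (-29.8, 35.2). Remaining: Δeast = -36.38, Δnorth = 41.52.
Bearing = atan2(-36.38, 41.52) mod 360° = 318.77°; distance = √((-36.38)² + (41.52)²) = 55.199 km.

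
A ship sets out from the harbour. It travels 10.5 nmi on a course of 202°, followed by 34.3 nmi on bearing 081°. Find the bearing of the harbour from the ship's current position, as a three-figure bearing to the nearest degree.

278°

Leg 1 (202°, 10.5 nmi): east 10.5 sin 202° = -3.93, north 10.5 cos 202° = -9.74
Leg 2 (081°, 34.3 nmi): east 34.3 sin 81° = 33.88, north 34.3 cos 81° = 5.37
Net displacement: 29.94 east, -4.37 north. Direction back to start is (-29.94, 4.37): bearing = atan2(-29.94, 4.37) mod 360° = 278.30° ≈ 278°.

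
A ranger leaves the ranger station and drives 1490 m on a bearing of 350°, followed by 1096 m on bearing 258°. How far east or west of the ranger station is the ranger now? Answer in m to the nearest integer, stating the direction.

Leg 1 (350°, 1490 m): east 1490 sin 350° = -258.74, north 1490 cos 350° = 1467.36
Leg 2 (258°, 1096 m): east 1096 sin 258° = -1072.05, north 1096 cos 258° = -227.87
Net east component: -1330.79 m.

1331 m west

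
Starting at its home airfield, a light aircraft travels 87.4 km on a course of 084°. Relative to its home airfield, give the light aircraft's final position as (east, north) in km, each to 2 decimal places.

Leg 1 (084°, 87.4 km): east 87.4 sin 84° = 86.92, north 87.4 cos 84° = 9.14
Summing: 86.92 km east, 9.14 km north → (86.92, 9.14).

(86.92, 9.14)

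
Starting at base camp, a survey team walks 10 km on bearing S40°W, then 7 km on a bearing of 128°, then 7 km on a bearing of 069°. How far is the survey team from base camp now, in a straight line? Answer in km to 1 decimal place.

Leg 1 (S40°W, 10 km): east 10 sin 220° = -6.43, north 10 cos 220° = -7.66
Leg 2 (128°, 7 km): east 7 sin 128° = 5.52, north 7 cos 128° = -4.31
Leg 3 (069°, 7 km): east 7 sin 69° = 6.54, north 7 cos 69° = 2.51
Net: 5.62 east, -9.46 north. Distance = √((5.62)² + (-9.46)²) = 11.006 km.

11.0 km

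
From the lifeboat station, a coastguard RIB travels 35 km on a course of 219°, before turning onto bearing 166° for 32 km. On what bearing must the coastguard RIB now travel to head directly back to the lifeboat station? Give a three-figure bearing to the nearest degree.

014°

Leg 1 (219°, 35 km): east 35 sin 219° = -22.03, north 35 cos 219° = -27.20
Leg 2 (166°, 32 km): east 32 sin 166° = 7.74, north 32 cos 166° = -31.05
Net displacement: -14.28 east, -58.25 north. Direction back to start is (14.28, 58.25): bearing = atan2(14.28, 58.25) mod 360° = 13.78° ≈ 014°.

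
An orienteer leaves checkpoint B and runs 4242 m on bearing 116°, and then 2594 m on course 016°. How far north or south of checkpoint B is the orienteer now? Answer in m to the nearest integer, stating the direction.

634 m north

Leg 1 (116°, 4242 m): east 4242 sin 116° = 3812.68, north 4242 cos 116° = -1859.57
Leg 2 (016°, 2594 m): east 2594 sin 16° = 715.00, north 2594 cos 16° = 2493.51
Net north component: 633.94 m.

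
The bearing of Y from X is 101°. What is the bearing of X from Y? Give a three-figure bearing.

281°

Back-bearing = 101° + 180° = 281°.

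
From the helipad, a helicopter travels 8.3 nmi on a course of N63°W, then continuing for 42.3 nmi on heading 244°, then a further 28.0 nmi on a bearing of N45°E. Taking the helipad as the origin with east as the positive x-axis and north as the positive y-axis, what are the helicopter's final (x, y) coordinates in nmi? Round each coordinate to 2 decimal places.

(-25.62, 5.02)

Leg 1 (N63°W, 8.3 nmi): east 8.3 sin 297° = -7.40, north 8.3 cos 297° = 3.77
Leg 2 (244°, 42.3 nmi): east 42.3 sin 244° = -38.02, north 42.3 cos 244° = -18.54
Leg 3 (N45°E, 28.0 nmi): east 28.0 sin 45° = 19.80, north 28.0 cos 45° = 19.80
Summing: -25.62 nmi east, 5.02 nmi north → (-25.62, 5.02).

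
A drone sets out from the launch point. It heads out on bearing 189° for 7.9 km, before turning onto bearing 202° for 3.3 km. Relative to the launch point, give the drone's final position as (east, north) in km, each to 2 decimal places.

Leg 1 (189°, 7.9 km): east 7.9 sin 189° = -1.24, north 7.9 cos 189° = -7.80
Leg 2 (202°, 3.3 km): east 3.3 sin 202° = -1.24, north 3.3 cos 202° = -3.06
Summing: -2.47 km east, -10.86 km north → (-2.47, -10.86).

(-2.47, -10.86)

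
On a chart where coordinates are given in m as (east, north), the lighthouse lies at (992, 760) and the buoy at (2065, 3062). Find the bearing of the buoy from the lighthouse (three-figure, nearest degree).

Δeast = 2065 − 992 = 1073.00; Δnorth = 3062 − 760 = 2302.00.
Bearing = atan2(Δeast, Δnorth) mod 360° = 24.99° ≈ 025°.

025°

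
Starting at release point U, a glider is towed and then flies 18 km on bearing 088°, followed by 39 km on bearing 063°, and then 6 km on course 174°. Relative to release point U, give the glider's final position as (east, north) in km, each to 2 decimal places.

Leg 1 (088°, 18 km): east 18 sin 88° = 17.99, north 18 cos 88° = 0.63
Leg 2 (063°, 39 km): east 39 sin 63° = 34.75, north 39 cos 63° = 17.71
Leg 3 (174°, 6 km): east 6 sin 174° = 0.63, north 6 cos 174° = -5.97
Summing: 53.37 km east, 12.37 km north → (53.37, 12.37).

(53.37, 12.37)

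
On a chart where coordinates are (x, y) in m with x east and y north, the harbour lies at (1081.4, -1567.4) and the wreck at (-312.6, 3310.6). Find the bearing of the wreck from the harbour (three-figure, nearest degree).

Δeast = -312.6 − 1081.4 = -1394.00; Δnorth = 3310.6 − -1567.4 = 4878.00.
Bearing = atan2(Δeast, Δnorth) mod 360° = 344.05° ≈ 344°.

344°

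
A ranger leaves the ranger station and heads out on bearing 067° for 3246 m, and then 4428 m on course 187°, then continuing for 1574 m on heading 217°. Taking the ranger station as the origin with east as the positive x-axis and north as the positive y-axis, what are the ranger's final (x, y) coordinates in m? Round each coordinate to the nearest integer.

(1501, -4384)

Leg 1 (067°, 3246 m): east 3246 sin 67° = 2987.96, north 3246 cos 67° = 1268.31
Leg 2 (187°, 4428 m): east 4428 sin 187° = -539.64, north 4428 cos 187° = -4394.99
Leg 3 (217°, 1574 m): east 1574 sin 217° = -947.26, north 1574 cos 217° = -1257.05
Summing: 1501.06 m east, -4383.73 m north → (1501, -4384).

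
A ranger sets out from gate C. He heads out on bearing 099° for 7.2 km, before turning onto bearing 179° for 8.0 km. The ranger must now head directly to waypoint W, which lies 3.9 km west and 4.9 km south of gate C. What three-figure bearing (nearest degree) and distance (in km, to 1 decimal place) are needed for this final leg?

Leg 1 (099°, 7.2 km): east 7.2 sin 99° = 7.11, north 7.2 cos 99° = -1.13
Leg 2 (179°, 8.0 km): east 8.0 sin 179° = 0.14, north 8.0 cos 179° = -8.00
Current position: (7.25, -9.13). Target: (-3.9, -4.9). Remaining: Δeast = -11.15, Δnorth = 4.23.
Bearing = atan2(-11.15, 4.23) mod 360° = 290.75°; distance = √((-11.15)² + (4.23)²) = 11.925 km.

291°, 11.9 km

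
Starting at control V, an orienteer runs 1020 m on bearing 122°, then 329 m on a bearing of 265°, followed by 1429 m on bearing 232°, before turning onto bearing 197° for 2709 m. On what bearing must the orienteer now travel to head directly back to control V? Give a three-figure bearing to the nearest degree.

019°

Leg 1 (122°, 1020 m): east 1020 sin 122° = 865.01, north 1020 cos 122° = -540.52
Leg 2 (265°, 329 m): east 329 sin 265° = -327.75, north 329 cos 265° = -28.67
Leg 3 (232°, 1429 m): east 1429 sin 232° = -1126.07, north 1429 cos 232° = -879.78
Leg 4 (197°, 2709 m): east 2709 sin 197° = -792.03, north 2709 cos 197° = -2590.63
Net displacement: -1380.84 east, -4039.60 north. Direction back to start is (1380.84, 4039.60): bearing = atan2(1380.84, 4039.60) mod 360° = 18.87° ≈ 019°.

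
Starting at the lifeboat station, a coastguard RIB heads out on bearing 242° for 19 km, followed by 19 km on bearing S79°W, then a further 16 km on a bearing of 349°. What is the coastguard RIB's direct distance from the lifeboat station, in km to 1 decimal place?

38.6 km

Leg 1 (242°, 19 km): east 19 sin 242° = -16.78, north 19 cos 242° = -8.92
Leg 2 (S79°W, 19 km): east 19 sin 259° = -18.65, north 19 cos 259° = -3.63
Leg 3 (349°, 16 km): east 16 sin 349° = -3.05, north 16 cos 349° = 15.71
Net: -38.48 east, 3.16 north. Distance = √((-38.48)² + (3.16)²) = 38.609 km.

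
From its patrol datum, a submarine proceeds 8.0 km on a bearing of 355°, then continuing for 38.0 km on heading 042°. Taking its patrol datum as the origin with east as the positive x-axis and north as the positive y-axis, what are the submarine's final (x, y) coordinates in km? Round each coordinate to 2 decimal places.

Leg 1 (355°, 8.0 km): east 8.0 sin 355° = -0.70, north 8.0 cos 355° = 7.97
Leg 2 (042°, 38.0 km): east 38.0 sin 42° = 25.43, north 38.0 cos 42° = 28.24
Summing: 24.73 km east, 36.21 km north → (24.73, 36.21).

(24.73, 36.21)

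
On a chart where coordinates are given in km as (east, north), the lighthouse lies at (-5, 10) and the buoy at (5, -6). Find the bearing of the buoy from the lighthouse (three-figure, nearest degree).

148°

Δeast = 5 − -5 = 10.00; Δnorth = -6 − 10 = -16.00.
Bearing = atan2(Δeast, Δnorth) mod 360° = 147.99° ≈ 148°.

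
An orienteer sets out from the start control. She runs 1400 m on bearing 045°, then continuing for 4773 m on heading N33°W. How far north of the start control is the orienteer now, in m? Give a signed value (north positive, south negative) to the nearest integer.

Leg 1 (045°, 1400 m): east 1400 sin 45° = 989.95, north 1400 cos 45° = 989.95
Leg 2 (N33°W, 4773 m): east 4773 sin 327° = -2599.56, north 4773 cos 327° = 4002.97
Net north component: 4992.92 m.

4993 m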